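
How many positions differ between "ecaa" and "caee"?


Comparing "ecaa" and "caee" position by position:
  Position 0: 'e' vs 'c' => DIFFER
  Position 1: 'c' vs 'a' => DIFFER
  Position 2: 'a' vs 'e' => DIFFER
  Position 3: 'a' vs 'e' => DIFFER
Positions that differ: 4

4


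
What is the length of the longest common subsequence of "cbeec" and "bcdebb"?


LCS of "cbeec" and "bcdebb"
DP table:
           b    c    d    e    b    b
      0    0    0    0    0    0    0
  c   0    0    1    1    1    1    1
  b   0    1    1    1    1    2    2
  e   0    1    1    1    2    2    2
  e   0    1    1    1    2    2    2
  c   0    1    2    2    2    2    2
LCS length = dp[5][6] = 2

2


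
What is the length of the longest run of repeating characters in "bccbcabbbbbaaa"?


Input: "bccbcabbbbbaaa"
Scanning for longest run:
  Position 1 ('c'): new char, reset run to 1
  Position 2 ('c'): continues run of 'c', length=2
  Position 3 ('b'): new char, reset run to 1
  Position 4 ('c'): new char, reset run to 1
  Position 5 ('a'): new char, reset run to 1
  Position 6 ('b'): new char, reset run to 1
  Position 7 ('b'): continues run of 'b', length=2
  Position 8 ('b'): continues run of 'b', length=3
  Position 9 ('b'): continues run of 'b', length=4
  Position 10 ('b'): continues run of 'b', length=5
  Position 11 ('a'): new char, reset run to 1
  Position 12 ('a'): continues run of 'a', length=2
  Position 13 ('a'): continues run of 'a', length=3
Longest run: 'b' with length 5

5


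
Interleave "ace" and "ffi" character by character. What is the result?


Interleaving "ace" and "ffi":
  Position 0: 'a' from first, 'f' from second => "af"
  Position 1: 'c' from first, 'f' from second => "cf"
  Position 2: 'e' from first, 'i' from second => "ei"
Result: afcfei

afcfei


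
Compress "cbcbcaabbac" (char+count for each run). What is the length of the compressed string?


Input: cbcbcaabbac
Runs:
  'c' x 1 => "c1"
  'b' x 1 => "b1"
  'c' x 1 => "c1"
  'b' x 1 => "b1"
  'c' x 1 => "c1"
  'a' x 2 => "a2"
  'b' x 2 => "b2"
  'a' x 1 => "a1"
  'c' x 1 => "c1"
Compressed: "c1b1c1b1c1a2b2a1c1"
Compressed length: 18

18


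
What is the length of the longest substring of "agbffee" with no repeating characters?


Input: "agbffee"
Sliding window (track last position of each char):
  Position 0 ('a'): window [0,0] length 1 -- new best
  Position 1 ('g'): window [0,1] length 2 -- new best
  Position 2 ('b'): window [0,2] length 3 -- new best
  Position 3 ('f'): window [0,3] length 4 -- new best
  Position 4 ('f'): repeat (last at 3), move window start to 4
  Position 4 ('f'): window [4,4] length 1
  Position 5 ('e'): window [4,5] length 2
  Position 6 ('e'): repeat (last at 5), move window start to 6
  Position 6 ('e'): window [6,6] length 1
Longest substring with no repeats: "agbf" with length 4

4


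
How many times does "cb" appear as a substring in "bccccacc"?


Searching for "cb" in "bccccacc"
Scanning each position:
  Position 0: "bc" => no
  Position 1: "cc" => no
  Position 2: "cc" => no
  Position 3: "cc" => no
  Position 4: "ca" => no
  Position 5: "ac" => no
  Position 6: "cc" => no
Total occurrences: 0

0


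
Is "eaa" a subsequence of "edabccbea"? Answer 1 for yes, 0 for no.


Check if "eaa" is a subsequence of "edabccbea"
Greedy scan:
  Position 0 ('e'): matches sub[0] = 'e'
  Position 1 ('d'): no match needed
  Position 2 ('a'): matches sub[1] = 'a'
  Position 3 ('b'): no match needed
  Position 4 ('c'): no match needed
  Position 5 ('c'): no match needed
  Position 6 ('b'): no match needed
  Position 7 ('e'): no match needed
  Position 8 ('a'): matches sub[2] = 'a'
All 3 characters matched => is a subsequence

1


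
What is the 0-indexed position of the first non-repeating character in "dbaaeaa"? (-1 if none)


Input: dbaaeaa
Character frequencies:
  'a': 4
  'b': 1
  'd': 1
  'e': 1
Scanning left to right for freq == 1:
  Position 0 ('d'): unique! => answer = 0

0


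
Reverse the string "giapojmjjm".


Input: giapojmjjm
Reading characters right to left:
  Position 9: 'm'
  Position 8: 'j'
  Position 7: 'j'
  Position 6: 'm'
  Position 5: 'j'
  Position 4: 'o'
  Position 3: 'p'
  Position 2: 'a'
  Position 1: 'i'
  Position 0: 'g'
Reversed: mjjmjopaig

mjjmjopaig


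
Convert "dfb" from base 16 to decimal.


Input: "dfb" in base 16
Positional expansion:
  Digit 'd' (value 13) x 16^2 = 3328
  Digit 'f' (value 15) x 16^1 = 240
  Digit 'b' (value 11) x 16^0 = 11
Sum = 3579

3579


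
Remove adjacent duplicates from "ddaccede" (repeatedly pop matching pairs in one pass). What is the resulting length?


Input: ddaccede
Stack-based adjacent duplicate removal:
  Read 'd': push. Stack: d
  Read 'd': matches stack top 'd' => pop. Stack: (empty)
  Read 'a': push. Stack: a
  Read 'c': push. Stack: ac
  Read 'c': matches stack top 'c' => pop. Stack: a
  Read 'e': push. Stack: ae
  Read 'd': push. Stack: aed
  Read 'e': push. Stack: aede
Final stack: "aede" (length 4)

4


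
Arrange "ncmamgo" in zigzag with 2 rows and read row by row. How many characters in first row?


Zigzag "ncmamgo" into 2 rows:
Placing characters:
  'n' => row 0
  'c' => row 1
  'm' => row 0
  'a' => row 1
  'm' => row 0
  'g' => row 1
  'o' => row 0
Rows:
  Row 0: "nmmo"
  Row 1: "cag"
First row length: 4

4


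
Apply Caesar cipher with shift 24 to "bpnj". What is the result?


Caesar cipher: shift "bpnj" by 24
  'b' (pos 1) + 24 = pos 25 = 'z'
  'p' (pos 15) + 24 = pos 13 = 'n'
  'n' (pos 13) + 24 = pos 11 = 'l'
  'j' (pos 9) + 24 = pos 7 = 'h'
Result: znlh

znlh


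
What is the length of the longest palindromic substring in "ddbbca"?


Input: "ddbbca"
Checking substrings for palindromes:
  [0:2] "dd" (len 2) => palindrome
  [2:4] "bb" (len 2) => palindrome
Longest palindromic substring: "dd" with length 2

2


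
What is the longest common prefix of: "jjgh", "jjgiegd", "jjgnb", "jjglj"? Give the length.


Words: jjgh, jjgiegd, jjgnb, jjglj
  Position 0: all 'j' => match
  Position 1: all 'j' => match
  Position 2: all 'g' => match
  Position 3: ('h', 'i', 'n', 'l') => mismatch, stop
LCP = "jjg" (length 3)

3


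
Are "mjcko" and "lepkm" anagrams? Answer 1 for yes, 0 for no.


Strings: "mjcko", "lepkm"
Sorted first:  cjkmo
Sorted second: eklmp
Differ at position 0: 'c' vs 'e' => not anagrams

0


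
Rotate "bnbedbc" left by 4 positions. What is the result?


Input: "bnbedbc", rotate left by 4
First 4 characters: "bnbe"
Remaining characters: "dbc"
Concatenate remaining + first: "dbc" + "bnbe" = "dbcbnbe"

dbcbnbe


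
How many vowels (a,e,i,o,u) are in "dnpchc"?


Input: dnpchc
Checking each character:
  'd' at position 0: consonant
  'n' at position 1: consonant
  'p' at position 2: consonant
  'c' at position 3: consonant
  'h' at position 4: consonant
  'c' at position 5: consonant
Total vowels: 0

0


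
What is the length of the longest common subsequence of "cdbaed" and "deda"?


LCS of "cdbaed" and "deda"
DP table:
           d    e    d    a
      0    0    0    0    0
  c   0    0    0    0    0
  d   0    1    1    1    1
  b   0    1    1    1    1
  a   0    1    1    1    2
  e   0    1    2    2    2
  d   0    1    2    3    3
LCS length = dp[6][4] = 3

3


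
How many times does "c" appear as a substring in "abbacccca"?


Searching for "c" in "abbacccca"
Scanning each position:
  Position 0: "a" => no
  Position 1: "b" => no
  Position 2: "b" => no
  Position 3: "a" => no
  Position 4: "c" => MATCH
  Position 5: "c" => MATCH
  Position 6: "c" => MATCH
  Position 7: "c" => MATCH
  Position 8: "a" => no
Total occurrences: 4

4


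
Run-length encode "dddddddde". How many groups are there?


Input: dddddddde
Scanning for consecutive runs:
  Group 1: 'd' x 8 (positions 0-7)
  Group 2: 'e' x 1 (positions 8-8)
Total groups: 2

2


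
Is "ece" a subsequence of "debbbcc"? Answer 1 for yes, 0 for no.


Check if "ece" is a subsequence of "debbbcc"
Greedy scan:
  Position 0 ('d'): no match needed
  Position 1 ('e'): matches sub[0] = 'e'
  Position 2 ('b'): no match needed
  Position 3 ('b'): no match needed
  Position 4 ('b'): no match needed
  Position 5 ('c'): matches sub[1] = 'c'
  Position 6 ('c'): no match needed
Only matched 2/3 characters => not a subsequence

0


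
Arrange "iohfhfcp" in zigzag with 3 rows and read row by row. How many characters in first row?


Zigzag "iohfhfcp" into 3 rows:
Placing characters:
  'i' => row 0
  'o' => row 1
  'h' => row 2
  'f' => row 1
  'h' => row 0
  'f' => row 1
  'c' => row 2
  'p' => row 1
Rows:
  Row 0: "ih"
  Row 1: "offp"
  Row 2: "hc"
First row length: 2

2


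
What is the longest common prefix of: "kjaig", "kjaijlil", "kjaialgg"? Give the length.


Words: kjaig, kjaijlil, kjaialgg
  Position 0: all 'k' => match
  Position 1: all 'j' => match
  Position 2: all 'a' => match
  Position 3: all 'i' => match
  Position 4: ('g', 'j', 'a') => mismatch, stop
LCP = "kjai" (length 4)

4


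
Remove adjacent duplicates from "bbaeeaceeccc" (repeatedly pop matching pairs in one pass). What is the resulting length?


Input: bbaeeaceeccc
Stack-based adjacent duplicate removal:
  Read 'b': push. Stack: b
  Read 'b': matches stack top 'b' => pop. Stack: (empty)
  Read 'a': push. Stack: a
  Read 'e': push. Stack: ae
  Read 'e': matches stack top 'e' => pop. Stack: a
  Read 'a': matches stack top 'a' => pop. Stack: (empty)
  Read 'c': push. Stack: c
  Read 'e': push. Stack: ce
  Read 'e': matches stack top 'e' => pop. Stack: c
  Read 'c': matches stack top 'c' => pop. Stack: (empty)
  Read 'c': push. Stack: c
  Read 'c': matches stack top 'c' => pop. Stack: (empty)
Final stack: "" (length 0)

0


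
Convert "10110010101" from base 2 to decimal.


Input: "10110010101" in base 2
Positional expansion:
  Digit '1' (value 1) x 2^10 = 1024
  Digit '0' (value 0) x 2^9 = 0
  Digit '1' (value 1) x 2^8 = 256
  Digit '1' (value 1) x 2^7 = 128
  Digit '0' (value 0) x 2^6 = 0
  Digit '0' (value 0) x 2^5 = 0
  Digit '1' (value 1) x 2^4 = 16
  Digit '0' (value 0) x 2^3 = 0
  Digit '1' (value 1) x 2^2 = 4
  Digit '0' (value 0) x 2^1 = 0
  Digit '1' (value 1) x 2^0 = 1
Sum = 1429

1429


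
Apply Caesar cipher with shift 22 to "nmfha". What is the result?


Caesar cipher: shift "nmfha" by 22
  'n' (pos 13) + 22 = pos 9 = 'j'
  'm' (pos 12) + 22 = pos 8 = 'i'
  'f' (pos 5) + 22 = pos 1 = 'b'
  'h' (pos 7) + 22 = pos 3 = 'd'
  'a' (pos 0) + 22 = pos 22 = 'w'
Result: jibdw

jibdw


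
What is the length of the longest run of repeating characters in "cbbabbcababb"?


Input: "cbbabbcababb"
Scanning for longest run:
  Position 1 ('b'): new char, reset run to 1
  Position 2 ('b'): continues run of 'b', length=2
  Position 3 ('a'): new char, reset run to 1
  Position 4 ('b'): new char, reset run to 1
  Position 5 ('b'): continues run of 'b', length=2
  Position 6 ('c'): new char, reset run to 1
  Position 7 ('a'): new char, reset run to 1
  Position 8 ('b'): new char, reset run to 1
  Position 9 ('a'): new char, reset run to 1
  Position 10 ('b'): new char, reset run to 1
  Position 11 ('b'): continues run of 'b', length=2
Longest run: 'b' with length 2

2


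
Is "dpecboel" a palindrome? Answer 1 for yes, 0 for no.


Input: dpecboel
Reversed: leobcepd
  Compare pos 0 ('d') with pos 7 ('l'): MISMATCH
  Compare pos 1 ('p') with pos 6 ('e'): MISMATCH
  Compare pos 2 ('e') with pos 5 ('o'): MISMATCH
  Compare pos 3 ('c') with pos 4 ('b'): MISMATCH
Result: not a palindrome

0


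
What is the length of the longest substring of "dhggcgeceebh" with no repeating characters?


Input: "dhggcgeceebh"
Sliding window (track last position of each char):
  Position 0 ('d'): window [0,0] length 1 -- new best
  Position 1 ('h'): window [0,1] length 2 -- new best
  Position 2 ('g'): window [0,2] length 3 -- new best
  Position 3 ('g'): repeat (last at 2), move window start to 3
  Position 3 ('g'): window [3,3] length 1
  Position 4 ('c'): window [3,4] length 2
  Position 5 ('g'): repeat (last at 3), move window start to 4
  Position 5 ('g'): window [4,5] length 2
  Position 6 ('e'): window [4,6] length 3
  Position 7 ('c'): repeat (last at 4), move window start to 5
  Position 7 ('c'): window [5,7] length 3
  Position 8 ('e'): repeat (last at 6), move window start to 7
  Position 8 ('e'): window [7,8] length 2
  Position 9 ('e'): repeat (last at 8), move window start to 9
  Position 9 ('e'): window [9,9] length 1
  Position 10 ('b'): window [9,10] length 2
  Position 11 ('h'): window [9,11] length 3
Longest substring with no repeats: "dhg" with length 3

3


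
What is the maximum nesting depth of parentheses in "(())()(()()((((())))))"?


Input: "(())()(()()((((())))))"
Tracking depth:
  Position 0 '(': depth becomes 1
  Position 1 '(': depth becomes 2
  Position 2 ')': depth becomes 1
  Position 3 ')': depth becomes 0
  Position 4 '(': depth becomes 1
  Position 5 ')': depth becomes 0
  Position 6 '(': depth becomes 1
  Position 7 '(': depth becomes 2
  Position 8 ')': depth becomes 1
  Position 9 '(': depth becomes 2
  Position 10 ')': depth becomes 1
  Position 11 '(': depth becomes 2
  Position 12 '(': depth becomes 3
  Position 13 '(': depth becomes 4
  Position 14 '(': depth becomes 5
  Position 15 '(': depth becomes 6
  Position 16 ')': depth becomes 5
  Position 17 ')': depth becomes 4
  Position 18 ')': depth becomes 3
  Position 19 ')': depth becomes 2
  Position 20 ')': depth becomes 1
  Position 21 ')': depth becomes 0
Maximum depth reached: 6

6


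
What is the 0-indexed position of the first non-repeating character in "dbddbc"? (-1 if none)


Input: dbddbc
Character frequencies:
  'b': 2
  'c': 1
  'd': 3
Scanning left to right for freq == 1:
  Position 0 ('d'): freq=3, skip
  Position 1 ('b'): freq=2, skip
  Position 2 ('d'): freq=3, skip
  Position 3 ('d'): freq=3, skip
  Position 4 ('b'): freq=2, skip
  Position 5 ('c'): unique! => answer = 5

5


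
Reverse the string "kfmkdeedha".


Input: kfmkdeedha
Reading characters right to left:
  Position 9: 'a'
  Position 8: 'h'
  Position 7: 'd'
  Position 6: 'e'
  Position 5: 'e'
  Position 4: 'd'
  Position 3: 'k'
  Position 2: 'm'
  Position 1: 'f'
  Position 0: 'k'
Reversed: ahdeedkmfk

ahdeedkmfk


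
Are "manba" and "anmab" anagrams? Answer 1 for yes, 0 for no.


Strings: "manba", "anmab"
Sorted first:  aabmn
Sorted second: aabmn
Sorted forms match => anagrams

1


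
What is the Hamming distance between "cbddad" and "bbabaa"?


Comparing "cbddad" and "bbabaa" position by position:
  Position 0: 'c' vs 'b' => differ
  Position 1: 'b' vs 'b' => same
  Position 2: 'd' vs 'a' => differ
  Position 3: 'd' vs 'b' => differ
  Position 4: 'a' vs 'a' => same
  Position 5: 'd' vs 'a' => differ
Total differences (Hamming distance): 4

4


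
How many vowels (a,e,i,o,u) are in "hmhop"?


Input: hmhop
Checking each character:
  'h' at position 0: consonant
  'm' at position 1: consonant
  'h' at position 2: consonant
  'o' at position 3: vowel (running total: 1)
  'p' at position 4: consonant
Total vowels: 1

1


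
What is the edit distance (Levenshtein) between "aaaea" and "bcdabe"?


Computing edit distance: "aaaea" -> "bcdabe"
DP table:
           b    c    d    a    b    e
      0    1    2    3    4    5    6
  a   1    1    2    3    3    4    5
  a   2    2    2    3    3    4    5
  a   3    3    3    3    3    4    5
  e   4    4    4    4    4    4    4
  a   5    5    5    5    4    5    5
Edit distance = dp[5][6] = 5

5


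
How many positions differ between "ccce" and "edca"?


Comparing "ccce" and "edca" position by position:
  Position 0: 'c' vs 'e' => DIFFER
  Position 1: 'c' vs 'd' => DIFFER
  Position 2: 'c' vs 'c' => same
  Position 3: 'e' vs 'a' => DIFFER
Positions that differ: 3

3


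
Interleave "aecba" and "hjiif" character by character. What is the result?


Interleaving "aecba" and "hjiif":
  Position 0: 'a' from first, 'h' from second => "ah"
  Position 1: 'e' from first, 'j' from second => "ej"
  Position 2: 'c' from first, 'i' from second => "ci"
  Position 3: 'b' from first, 'i' from second => "bi"
  Position 4: 'a' from first, 'f' from second => "af"
Result: ahejcibiaf

ahejcibiaf


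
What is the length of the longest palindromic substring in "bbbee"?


Input: "bbbee"
Checking substrings for palindromes:
  [0:3] "bbb" (len 3) => palindrome
  [0:2] "bb" (len 2) => palindrome
  [1:3] "bb" (len 2) => palindrome
  [3:5] "ee" (len 2) => palindrome
Longest palindromic substring: "bbb" with length 3

3


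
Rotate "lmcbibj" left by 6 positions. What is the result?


Input: "lmcbibj", rotate left by 6
First 6 characters: "lmcbib"
Remaining characters: "j"
Concatenate remaining + first: "j" + "lmcbib" = "jlmcbib"

jlmcbib


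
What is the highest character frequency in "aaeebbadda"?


Input: aaeebbadda
Character counts:
  'a': 4
  'b': 2
  'd': 2
  'e': 2
Maximum frequency: 4

4


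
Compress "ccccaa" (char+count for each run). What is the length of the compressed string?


Input: ccccaa
Runs:
  'c' x 4 => "c4"
  'a' x 2 => "a2"
Compressed: "c4a2"
Compressed length: 4

4


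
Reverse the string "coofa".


Input: coofa
Reading characters right to left:
  Position 4: 'a'
  Position 3: 'f'
  Position 2: 'o'
  Position 1: 'o'
  Position 0: 'c'
Reversed: afooc

afooc


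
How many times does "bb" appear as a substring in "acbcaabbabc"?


Searching for "bb" in "acbcaabbabc"
Scanning each position:
  Position 0: "ac" => no
  Position 1: "cb" => no
  Position 2: "bc" => no
  Position 3: "ca" => no
  Position 4: "aa" => no
  Position 5: "ab" => no
  Position 6: "bb" => MATCH
  Position 7: "ba" => no
  Position 8: "ab" => no
  Position 9: "bc" => no
Total occurrences: 1

1


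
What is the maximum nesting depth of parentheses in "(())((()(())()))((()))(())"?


Input: "(())((()(())()))((()))(())"
Tracking depth:
  Position 0 '(': depth becomes 1
  Position 1 '(': depth becomes 2
  Position 2 ')': depth becomes 1
  Position 3 ')': depth becomes 0
  Position 4 '(': depth becomes 1
  Position 5 '(': depth becomes 2
  Position 6 '(': depth becomes 3
  Position 7 ')': depth becomes 2
  Position 8 '(': depth becomes 3
  Position 9 '(': depth becomes 4
  Position 10 ')': depth becomes 3
  Position 11 ')': depth becomes 2
  Position 12 '(': depth becomes 3
  Position 13 ')': depth becomes 2
  Position 14 ')': depth becomes 1
  Position 15 ')': depth becomes 0
  Position 16 '(': depth becomes 1
  Position 17 '(': depth becomes 2
  Position 18 '(': depth becomes 3
  Position 19 ')': depth becomes 2
  Position 20 ')': depth becomes 1
  Position 21 ')': depth becomes 0
  Position 22 '(': depth becomes 1
  Position 23 '(': depth becomes 2
  Position 24 ')': depth becomes 1
  Position 25 ')': depth becomes 0
Maximum depth reached: 4

4


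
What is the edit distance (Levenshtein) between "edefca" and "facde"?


Computing edit distance: "edefca" -> "facde"
DP table:
           f    a    c    d    e
      0    1    2    3    4    5
  e   1    1    2    3    4    4
  d   2    2    2    3    3    4
  e   3    3    3    3    4    3
  f   4    3    4    4    4    4
  c   5    4    4    4    5    5
  a   6    5    4    5    5    6
Edit distance = dp[6][5] = 6

6


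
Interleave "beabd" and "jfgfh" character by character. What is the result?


Interleaving "beabd" and "jfgfh":
  Position 0: 'b' from first, 'j' from second => "bj"
  Position 1: 'e' from first, 'f' from second => "ef"
  Position 2: 'a' from first, 'g' from second => "ag"
  Position 3: 'b' from first, 'f' from second => "bf"
  Position 4: 'd' from first, 'h' from second => "dh"
Result: bjefagbfdh

bjefagbfdh


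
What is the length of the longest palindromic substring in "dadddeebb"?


Input: "dadddeebb"
Checking substrings for palindromes:
  [0:3] "dad" (len 3) => palindrome
  [2:5] "ddd" (len 3) => palindrome
  [2:4] "dd" (len 2) => palindrome
  [3:5] "dd" (len 2) => palindrome
  [5:7] "ee" (len 2) => palindrome
  [7:9] "bb" (len 2) => palindrome
Longest palindromic substring: "dad" with length 3

3


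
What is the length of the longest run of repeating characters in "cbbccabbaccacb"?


Input: "cbbccabbaccacb"
Scanning for longest run:
  Position 1 ('b'): new char, reset run to 1
  Position 2 ('b'): continues run of 'b', length=2
  Position 3 ('c'): new char, reset run to 1
  Position 4 ('c'): continues run of 'c', length=2
  Position 5 ('a'): new char, reset run to 1
  Position 6 ('b'): new char, reset run to 1
  Position 7 ('b'): continues run of 'b', length=2
  Position 8 ('a'): new char, reset run to 1
  Position 9 ('c'): new char, reset run to 1
  Position 10 ('c'): continues run of 'c', length=2
  Position 11 ('a'): new char, reset run to 1
  Position 12 ('c'): new char, reset run to 1
  Position 13 ('b'): new char, reset run to 1
Longest run: 'b' with length 2

2


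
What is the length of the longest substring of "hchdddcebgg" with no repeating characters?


Input: "hchdddcebgg"
Sliding window (track last position of each char):
  Position 0 ('h'): window [0,0] length 1 -- new best
  Position 1 ('c'): window [0,1] length 2 -- new best
  Position 2 ('h'): repeat (last at 0), move window start to 1
  Position 2 ('h'): window [1,2] length 2
  Position 3 ('d'): window [1,3] length 3 -- new best
  Position 4 ('d'): repeat (last at 3), move window start to 4
  Position 4 ('d'): window [4,4] length 1
  Position 5 ('d'): repeat (last at 4), move window start to 5
  Position 5 ('d'): window [5,5] length 1
  Position 6 ('c'): window [5,6] length 2
  Position 7 ('e'): window [5,7] length 3
  Position 8 ('b'): window [5,8] length 4 -- new best
  Position 9 ('g'): window [5,9] length 5 -- new best
  Position 10 ('g'): repeat (last at 9), move window start to 10
  Position 10 ('g'): window [10,10] length 1
Longest substring with no repeats: "dcebg" with length 5

5


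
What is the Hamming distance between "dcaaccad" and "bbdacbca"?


Comparing "dcaaccad" and "bbdacbca" position by position:
  Position 0: 'd' vs 'b' => differ
  Position 1: 'c' vs 'b' => differ
  Position 2: 'a' vs 'd' => differ
  Position 3: 'a' vs 'a' => same
  Position 4: 'c' vs 'c' => same
  Position 5: 'c' vs 'b' => differ
  Position 6: 'a' vs 'c' => differ
  Position 7: 'd' vs 'a' => differ
Total differences (Hamming distance): 6

6


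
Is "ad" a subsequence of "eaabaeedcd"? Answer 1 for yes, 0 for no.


Check if "ad" is a subsequence of "eaabaeedcd"
Greedy scan:
  Position 0 ('e'): no match needed
  Position 1 ('a'): matches sub[0] = 'a'
  Position 2 ('a'): no match needed
  Position 3 ('b'): no match needed
  Position 4 ('a'): no match needed
  Position 5 ('e'): no match needed
  Position 6 ('e'): no match needed
  Position 7 ('d'): matches sub[1] = 'd'
  Position 8 ('c'): no match needed
  Position 9 ('d'): no match needed
All 2 characters matched => is a subsequence

1


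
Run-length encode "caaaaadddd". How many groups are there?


Input: caaaaadddd
Scanning for consecutive runs:
  Group 1: 'c' x 1 (positions 0-0)
  Group 2: 'a' x 5 (positions 1-5)
  Group 3: 'd' x 4 (positions 6-9)
Total groups: 3

3


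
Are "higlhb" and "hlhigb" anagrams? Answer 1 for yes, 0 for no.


Strings: "higlhb", "hlhigb"
Sorted first:  bghhil
Sorted second: bghhil
Sorted forms match => anagrams

1


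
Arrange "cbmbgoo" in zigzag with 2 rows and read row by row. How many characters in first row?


Zigzag "cbmbgoo" into 2 rows:
Placing characters:
  'c' => row 0
  'b' => row 1
  'm' => row 0
  'b' => row 1
  'g' => row 0
  'o' => row 1
  'o' => row 0
Rows:
  Row 0: "cmgo"
  Row 1: "bbo"
First row length: 4

4


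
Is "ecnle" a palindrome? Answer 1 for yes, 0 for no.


Input: ecnle
Reversed: elnce
  Compare pos 0 ('e') with pos 4 ('e'): match
  Compare pos 1 ('c') with pos 3 ('l'): MISMATCH
Result: not a palindrome

0


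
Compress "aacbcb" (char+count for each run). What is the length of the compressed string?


Input: aacbcb
Runs:
  'a' x 2 => "a2"
  'c' x 1 => "c1"
  'b' x 1 => "b1"
  'c' x 1 => "c1"
  'b' x 1 => "b1"
Compressed: "a2c1b1c1b1"
Compressed length: 10

10


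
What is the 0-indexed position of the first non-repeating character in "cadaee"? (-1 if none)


Input: cadaee
Character frequencies:
  'a': 2
  'c': 1
  'd': 1
  'e': 2
Scanning left to right for freq == 1:
  Position 0 ('c'): unique! => answer = 0

0


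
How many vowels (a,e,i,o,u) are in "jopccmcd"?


Input: jopccmcd
Checking each character:
  'j' at position 0: consonant
  'o' at position 1: vowel (running total: 1)
  'p' at position 2: consonant
  'c' at position 3: consonant
  'c' at position 4: consonant
  'm' at position 5: consonant
  'c' at position 6: consonant
  'd' at position 7: consonant
Total vowels: 1

1


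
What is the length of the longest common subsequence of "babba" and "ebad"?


LCS of "babba" and "ebad"
DP table:
           e    b    a    d
      0    0    0    0    0
  b   0    0    1    1    1
  a   0    0    1    2    2
  b   0    0    1    2    2
  b   0    0    1    2    2
  a   0    0    1    2    2
LCS length = dp[5][4] = 2

2


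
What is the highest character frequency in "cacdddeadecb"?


Input: cacdddeadecb
Character counts:
  'a': 2
  'b': 1
  'c': 3
  'd': 4
  'e': 2
Maximum frequency: 4

4


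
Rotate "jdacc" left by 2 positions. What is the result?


Input: "jdacc", rotate left by 2
First 2 characters: "jd"
Remaining characters: "acc"
Concatenate remaining + first: "acc" + "jd" = "accjd"

accjd


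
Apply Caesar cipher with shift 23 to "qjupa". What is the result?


Caesar cipher: shift "qjupa" by 23
  'q' (pos 16) + 23 = pos 13 = 'n'
  'j' (pos 9) + 23 = pos 6 = 'g'
  'u' (pos 20) + 23 = pos 17 = 'r'
  'p' (pos 15) + 23 = pos 12 = 'm'
  'a' (pos 0) + 23 = pos 23 = 'x'
Result: ngrmx

ngrmx


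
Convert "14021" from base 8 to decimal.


Input: "14021" in base 8
Positional expansion:
  Digit '1' (value 1) x 8^4 = 4096
  Digit '4' (value 4) x 8^3 = 2048
  Digit '0' (value 0) x 8^2 = 0
  Digit '2' (value 2) x 8^1 = 16
  Digit '1' (value 1) x 8^0 = 1
Sum = 6161

6161


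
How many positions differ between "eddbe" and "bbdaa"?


Comparing "eddbe" and "bbdaa" position by position:
  Position 0: 'e' vs 'b' => DIFFER
  Position 1: 'd' vs 'b' => DIFFER
  Position 2: 'd' vs 'd' => same
  Position 3: 'b' vs 'a' => DIFFER
  Position 4: 'e' vs 'a' => DIFFER
Positions that differ: 4

4


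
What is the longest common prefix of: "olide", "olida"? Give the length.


Words: olide, olida
  Position 0: all 'o' => match
  Position 1: all 'l' => match
  Position 2: all 'i' => match
  Position 3: all 'd' => match
  Position 4: ('e', 'a') => mismatch, stop
LCP = "olid" (length 4)

4


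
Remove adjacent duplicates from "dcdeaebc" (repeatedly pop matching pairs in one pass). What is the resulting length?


Input: dcdeaebc
Stack-based adjacent duplicate removal:
  Read 'd': push. Stack: d
  Read 'c': push. Stack: dc
  Read 'd': push. Stack: dcd
  Read 'e': push. Stack: dcde
  Read 'a': push. Stack: dcdea
  Read 'e': push. Stack: dcdeae
  Read 'b': push. Stack: dcdeaeb
  Read 'c': push. Stack: dcdeaebc
Final stack: "dcdeaebc" (length 8)

8


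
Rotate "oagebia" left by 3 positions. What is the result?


Input: "oagebia", rotate left by 3
First 3 characters: "oag"
Remaining characters: "ebia"
Concatenate remaining + first: "ebia" + "oag" = "ebiaoag"

ebiaoag


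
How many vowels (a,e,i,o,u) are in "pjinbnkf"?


Input: pjinbnkf
Checking each character:
  'p' at position 0: consonant
  'j' at position 1: consonant
  'i' at position 2: vowel (running total: 1)
  'n' at position 3: consonant
  'b' at position 4: consonant
  'n' at position 5: consonant
  'k' at position 6: consonant
  'f' at position 7: consonant
Total vowels: 1

1


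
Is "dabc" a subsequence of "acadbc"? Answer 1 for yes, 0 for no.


Check if "dabc" is a subsequence of "acadbc"
Greedy scan:
  Position 0 ('a'): no match needed
  Position 1 ('c'): no match needed
  Position 2 ('a'): no match needed
  Position 3 ('d'): matches sub[0] = 'd'
  Position 4 ('b'): no match needed
  Position 5 ('c'): no match needed
Only matched 1/4 characters => not a subsequence

0


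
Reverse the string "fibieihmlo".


Input: fibieihmlo
Reading characters right to left:
  Position 9: 'o'
  Position 8: 'l'
  Position 7: 'm'
  Position 6: 'h'
  Position 5: 'i'
  Position 4: 'e'
  Position 3: 'i'
  Position 2: 'b'
  Position 1: 'i'
  Position 0: 'f'
Reversed: olmhieibif

olmhieibif


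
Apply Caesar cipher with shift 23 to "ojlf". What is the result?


Caesar cipher: shift "ojlf" by 23
  'o' (pos 14) + 23 = pos 11 = 'l'
  'j' (pos 9) + 23 = pos 6 = 'g'
  'l' (pos 11) + 23 = pos 8 = 'i'
  'f' (pos 5) + 23 = pos 2 = 'c'
Result: lgic

lgic


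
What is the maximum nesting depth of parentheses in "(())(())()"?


Input: "(())(())()"
Tracking depth:
  Position 0 '(': depth becomes 1
  Position 1 '(': depth becomes 2
  Position 2 ')': depth becomes 1
  Position 3 ')': depth becomes 0
  Position 4 '(': depth becomes 1
  Position 5 '(': depth becomes 2
  Position 6 ')': depth becomes 1
  Position 7 ')': depth becomes 0
  Position 8 '(': depth becomes 1
  Position 9 ')': depth becomes 0
Maximum depth reached: 2

2


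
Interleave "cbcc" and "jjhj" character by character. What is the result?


Interleaving "cbcc" and "jjhj":
  Position 0: 'c' from first, 'j' from second => "cj"
  Position 1: 'b' from first, 'j' from second => "bj"
  Position 2: 'c' from first, 'h' from second => "ch"
  Position 3: 'c' from first, 'j' from second => "cj"
Result: cjbjchcj

cjbjchcj


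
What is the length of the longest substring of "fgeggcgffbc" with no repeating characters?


Input: "fgeggcgffbc"
Sliding window (track last position of each char):
  Position 0 ('f'): window [0,0] length 1 -- new best
  Position 1 ('g'): window [0,1] length 2 -- new best
  Position 2 ('e'): window [0,2] length 3 -- new best
  Position 3 ('g'): repeat (last at 1), move window start to 2
  Position 3 ('g'): window [2,3] length 2
  Position 4 ('g'): repeat (last at 3), move window start to 4
  Position 4 ('g'): window [4,4] length 1
  Position 5 ('c'): window [4,5] length 2
  Position 6 ('g'): repeat (last at 4), move window start to 5
  Position 6 ('g'): window [5,6] length 2
  Position 7 ('f'): window [5,7] length 3
  Position 8 ('f'): repeat (last at 7), move window start to 8
  Position 8 ('f'): window [8,8] length 1
  Position 9 ('b'): window [8,9] length 2
  Position 10 ('c'): window [8,10] length 3
Longest substring with no repeats: "fge" with length 3

3


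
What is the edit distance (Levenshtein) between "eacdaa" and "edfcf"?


Computing edit distance: "eacdaa" -> "edfcf"
DP table:
           e    d    f    c    f
      0    1    2    3    4    5
  e   1    0    1    2    3    4
  a   2    1    1    2    3    4
  c   3    2    2    2    2    3
  d   4    3    2    3    3    3
  a   5    4    3    3    4    4
  a   6    5    4    4    4    5
Edit distance = dp[6][5] = 5

5


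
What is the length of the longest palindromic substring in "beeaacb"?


Input: "beeaacb"
Checking substrings for palindromes:
  [1:3] "ee" (len 2) => palindrome
  [3:5] "aa" (len 2) => palindrome
Longest palindromic substring: "ee" with length 2

2


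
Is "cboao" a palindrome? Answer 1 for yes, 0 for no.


Input: cboao
Reversed: oaobc
  Compare pos 0 ('c') with pos 4 ('o'): MISMATCH
  Compare pos 1 ('b') with pos 3 ('a'): MISMATCH
Result: not a palindrome

0


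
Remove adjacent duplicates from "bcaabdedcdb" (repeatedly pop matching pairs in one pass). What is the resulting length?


Input: bcaabdedcdb
Stack-based adjacent duplicate removal:
  Read 'b': push. Stack: b
  Read 'c': push. Stack: bc
  Read 'a': push. Stack: bca
  Read 'a': matches stack top 'a' => pop. Stack: bc
  Read 'b': push. Stack: bcb
  Read 'd': push. Stack: bcbd
  Read 'e': push. Stack: bcbde
  Read 'd': push. Stack: bcbded
  Read 'c': push. Stack: bcbdedc
  Read 'd': push. Stack: bcbdedcd
  Read 'b': push. Stack: bcbdedcdb
Final stack: "bcbdedcdb" (length 9)

9


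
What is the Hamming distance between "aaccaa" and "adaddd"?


Comparing "aaccaa" and "adaddd" position by position:
  Position 0: 'a' vs 'a' => same
  Position 1: 'a' vs 'd' => differ
  Position 2: 'c' vs 'a' => differ
  Position 3: 'c' vs 'd' => differ
  Position 4: 'a' vs 'd' => differ
  Position 5: 'a' vs 'd' => differ
Total differences (Hamming distance): 5

5


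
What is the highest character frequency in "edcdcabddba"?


Input: edcdcabddba
Character counts:
  'a': 2
  'b': 2
  'c': 2
  'd': 4
  'e': 1
Maximum frequency: 4

4


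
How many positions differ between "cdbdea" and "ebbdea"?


Comparing "cdbdea" and "ebbdea" position by position:
  Position 0: 'c' vs 'e' => DIFFER
  Position 1: 'd' vs 'b' => DIFFER
  Position 2: 'b' vs 'b' => same
  Position 3: 'd' vs 'd' => same
  Position 4: 'e' vs 'e' => same
  Position 5: 'a' vs 'a' => same
Positions that differ: 2

2


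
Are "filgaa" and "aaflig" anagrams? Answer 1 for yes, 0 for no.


Strings: "filgaa", "aaflig"
Sorted first:  aafgil
Sorted second: aafgil
Sorted forms match => anagrams

1


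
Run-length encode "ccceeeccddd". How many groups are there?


Input: ccceeeccddd
Scanning for consecutive runs:
  Group 1: 'c' x 3 (positions 0-2)
  Group 2: 'e' x 3 (positions 3-5)
  Group 3: 'c' x 2 (positions 6-7)
  Group 4: 'd' x 3 (positions 8-10)
Total groups: 4

4


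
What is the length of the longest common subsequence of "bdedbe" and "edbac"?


LCS of "bdedbe" and "edbac"
DP table:
           e    d    b    a    c
      0    0    0    0    0    0
  b   0    0    0    1    1    1
  d   0    0    1    1    1    1
  e   0    1    1    1    1    1
  d   0    1    2    2    2    2
  b   0    1    2    3    3    3
  e   0    1    2    3    3    3
LCS length = dp[6][5] = 3

3


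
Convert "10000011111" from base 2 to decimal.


Input: "10000011111" in base 2
Positional expansion:
  Digit '1' (value 1) x 2^10 = 1024
  Digit '0' (value 0) x 2^9 = 0
  Digit '0' (value 0) x 2^8 = 0
  Digit '0' (value 0) x 2^7 = 0
  Digit '0' (value 0) x 2^6 = 0
  Digit '0' (value 0) x 2^5 = 0
  Digit '1' (value 1) x 2^4 = 16
  Digit '1' (value 1) x 2^3 = 8
  Digit '1' (value 1) x 2^2 = 4
  Digit '1' (value 1) x 2^1 = 2
  Digit '1' (value 1) x 2^0 = 1
Sum = 1055

1055


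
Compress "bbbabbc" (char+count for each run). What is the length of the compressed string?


Input: bbbabbc
Runs:
  'b' x 3 => "b3"
  'a' x 1 => "a1"
  'b' x 2 => "b2"
  'c' x 1 => "c1"
Compressed: "b3a1b2c1"
Compressed length: 8

8


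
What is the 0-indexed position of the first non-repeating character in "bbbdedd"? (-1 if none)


Input: bbbdedd
Character frequencies:
  'b': 3
  'd': 3
  'e': 1
Scanning left to right for freq == 1:
  Position 0 ('b'): freq=3, skip
  Position 1 ('b'): freq=3, skip
  Position 2 ('b'): freq=3, skip
  Position 3 ('d'): freq=3, skip
  Position 4 ('e'): unique! => answer = 4

4


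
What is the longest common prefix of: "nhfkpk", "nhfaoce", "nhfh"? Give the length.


Words: nhfkpk, nhfaoce, nhfh
  Position 0: all 'n' => match
  Position 1: all 'h' => match
  Position 2: all 'f' => match
  Position 3: ('k', 'a', 'h') => mismatch, stop
LCP = "nhf" (length 3)

3


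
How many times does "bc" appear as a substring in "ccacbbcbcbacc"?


Searching for "bc" in "ccacbbcbcbacc"
Scanning each position:
  Position 0: "cc" => no
  Position 1: "ca" => no
  Position 2: "ac" => no
  Position 3: "cb" => no
  Position 4: "bb" => no
  Position 5: "bc" => MATCH
  Position 6: "cb" => no
  Position 7: "bc" => MATCH
  Position 8: "cb" => no
  Position 9: "ba" => no
  Position 10: "ac" => no
  Position 11: "cc" => no
Total occurrences: 2

2


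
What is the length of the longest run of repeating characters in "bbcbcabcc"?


Input: "bbcbcabcc"
Scanning for longest run:
  Position 1 ('b'): continues run of 'b', length=2
  Position 2 ('c'): new char, reset run to 1
  Position 3 ('b'): new char, reset run to 1
  Position 4 ('c'): new char, reset run to 1
  Position 5 ('a'): new char, reset run to 1
  Position 6 ('b'): new char, reset run to 1
  Position 7 ('c'): new char, reset run to 1
  Position 8 ('c'): continues run of 'c', length=2
Longest run: 'b' with length 2

2


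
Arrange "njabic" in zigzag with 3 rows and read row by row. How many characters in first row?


Zigzag "njabic" into 3 rows:
Placing characters:
  'n' => row 0
  'j' => row 1
  'a' => row 2
  'b' => row 1
  'i' => row 0
  'c' => row 1
Rows:
  Row 0: "ni"
  Row 1: "jbc"
  Row 2: "a"
First row length: 2

2


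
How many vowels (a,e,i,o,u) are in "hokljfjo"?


Input: hokljfjo
Checking each character:
  'h' at position 0: consonant
  'o' at position 1: vowel (running total: 1)
  'k' at position 2: consonant
  'l' at position 3: consonant
  'j' at position 4: consonant
  'f' at position 5: consonant
  'j' at position 6: consonant
  'o' at position 7: vowel (running total: 2)
Total vowels: 2

2


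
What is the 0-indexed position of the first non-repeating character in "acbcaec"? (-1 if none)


Input: acbcaec
Character frequencies:
  'a': 2
  'b': 1
  'c': 3
  'e': 1
Scanning left to right for freq == 1:
  Position 0 ('a'): freq=2, skip
  Position 1 ('c'): freq=3, skip
  Position 2 ('b'): unique! => answer = 2

2


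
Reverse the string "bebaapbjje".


Input: bebaapbjje
Reading characters right to left:
  Position 9: 'e'
  Position 8: 'j'
  Position 7: 'j'
  Position 6: 'b'
  Position 5: 'p'
  Position 4: 'a'
  Position 3: 'a'
  Position 2: 'b'
  Position 1: 'e'
  Position 0: 'b'
Reversed: ejjbpaabeb

ejjbpaabeb


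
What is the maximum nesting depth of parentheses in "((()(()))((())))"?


Input: "((()(()))((())))"
Tracking depth:
  Position 0 '(': depth becomes 1
  Position 1 '(': depth becomes 2
  Position 2 '(': depth becomes 3
  Position 3 ')': depth becomes 2
  Position 4 '(': depth becomes 3
  Position 5 '(': depth becomes 4
  Position 6 ')': depth becomes 3
  Position 7 ')': depth becomes 2
  Position 8 ')': depth becomes 1
  Position 9 '(': depth becomes 2
  Position 10 '(': depth becomes 3
  Position 11 '(': depth becomes 4
  Position 12 ')': depth becomes 3
  Position 13 ')': depth becomes 2
  Position 14 ')': depth becomes 1
  Position 15 ')': depth becomes 0
Maximum depth reached: 4

4


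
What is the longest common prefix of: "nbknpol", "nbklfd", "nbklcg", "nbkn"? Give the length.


Words: nbknpol, nbklfd, nbklcg, nbkn
  Position 0: all 'n' => match
  Position 1: all 'b' => match
  Position 2: all 'k' => match
  Position 3: ('n', 'l', 'l', 'n') => mismatch, stop
LCP = "nbk" (length 3)

3


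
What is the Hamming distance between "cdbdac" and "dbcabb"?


Comparing "cdbdac" and "dbcabb" position by position:
  Position 0: 'c' vs 'd' => differ
  Position 1: 'd' vs 'b' => differ
  Position 2: 'b' vs 'c' => differ
  Position 3: 'd' vs 'a' => differ
  Position 4: 'a' vs 'b' => differ
  Position 5: 'c' vs 'b' => differ
Total differences (Hamming distance): 6

6


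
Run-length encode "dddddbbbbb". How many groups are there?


Input: dddddbbbbb
Scanning for consecutive runs:
  Group 1: 'd' x 5 (positions 0-4)
  Group 2: 'b' x 5 (positions 5-9)
Total groups: 2

2


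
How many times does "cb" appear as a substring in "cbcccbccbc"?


Searching for "cb" in "cbcccbccbc"
Scanning each position:
  Position 0: "cb" => MATCH
  Position 1: "bc" => no
  Position 2: "cc" => no
  Position 3: "cc" => no
  Position 4: "cb" => MATCH
  Position 5: "bc" => no
  Position 6: "cc" => no
  Position 7: "cb" => MATCH
  Position 8: "bc" => no
Total occurrences: 3

3


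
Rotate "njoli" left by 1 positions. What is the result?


Input: "njoli", rotate left by 1
First 1 characters: "n"
Remaining characters: "joli"
Concatenate remaining + first: "joli" + "n" = "jolin"

jolin


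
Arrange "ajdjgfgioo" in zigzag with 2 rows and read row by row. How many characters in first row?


Zigzag "ajdjgfgioo" into 2 rows:
Placing characters:
  'a' => row 0
  'j' => row 1
  'd' => row 0
  'j' => row 1
  'g' => row 0
  'f' => row 1
  'g' => row 0
  'i' => row 1
  'o' => row 0
  'o' => row 1
Rows:
  Row 0: "adggo"
  Row 1: "jjfio"
First row length: 5

5
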